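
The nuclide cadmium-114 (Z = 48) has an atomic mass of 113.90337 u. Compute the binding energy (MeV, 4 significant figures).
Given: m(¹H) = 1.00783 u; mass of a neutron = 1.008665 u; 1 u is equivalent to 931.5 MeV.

972.8 MeV

Total constituent mass: 48 × 1.00783 + 66 × 1.008665 = 114.947730 u
The mass defect is 114.947730 − 113.90337 = 1.044360 u.
Converting to energy: 1.044360 u × 931.5 MeV/u = 972.821 MeV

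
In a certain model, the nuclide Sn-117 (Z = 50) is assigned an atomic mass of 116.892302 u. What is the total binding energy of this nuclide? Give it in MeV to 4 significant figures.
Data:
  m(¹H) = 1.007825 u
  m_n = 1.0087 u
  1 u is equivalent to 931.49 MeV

With 50 protons and 67 neutrons (A = 117):
Mass of separated nucleons = 50(1.007825) + 67(1.0087) = 50.391250 + 67.5829 = 117.974150 u
The mass defect is 117.974150 − 116.892302 = 1.081848 u.
Converting to energy: 1.081848 u × 931.49 MeV/u = 1007.73 MeV

1008 MeV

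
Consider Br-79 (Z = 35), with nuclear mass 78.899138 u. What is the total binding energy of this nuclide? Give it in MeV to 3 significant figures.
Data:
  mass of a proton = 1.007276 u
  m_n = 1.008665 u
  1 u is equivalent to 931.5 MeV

686 MeV

The nucleus contains 35 protons and 79 − 35 = 44 neutrons.
Σm = 35·m_p + 44·m_n = 35.254660 + 44.381260 = 79.635920 u
Mass defect Δm = 79.635920 − 78.899138 = 0.736782 u
Converting to energy: 0.736782 u × 931.5 MeV/u = 686.312 MeV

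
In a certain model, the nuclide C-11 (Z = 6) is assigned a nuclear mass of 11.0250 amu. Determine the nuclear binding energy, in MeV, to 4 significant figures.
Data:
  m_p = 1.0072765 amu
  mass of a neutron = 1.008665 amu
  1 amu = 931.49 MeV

With 6 protons and 5 neutrons (A = 11):
Total constituent mass: 6 × 1.0072765 + 5 × 1.008665 = 11.0869840 amu
Mass defect Δm = 11.0869840 − 11.0250 = 0.0619840 amu
E_B = 0.0619840 × 931.49 = 57.7375 MeV

57.74 MeV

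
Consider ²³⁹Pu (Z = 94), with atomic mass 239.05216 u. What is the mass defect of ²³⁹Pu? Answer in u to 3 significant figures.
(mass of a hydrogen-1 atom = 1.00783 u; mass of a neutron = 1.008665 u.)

1.94 u

Mass of separated nucleons = 94(1.00783) + 145(1.008665) = 94.73602 + 146.256425 = 240.992445 u
Δm = 240.992445 − 239.05216 = 1.940285 u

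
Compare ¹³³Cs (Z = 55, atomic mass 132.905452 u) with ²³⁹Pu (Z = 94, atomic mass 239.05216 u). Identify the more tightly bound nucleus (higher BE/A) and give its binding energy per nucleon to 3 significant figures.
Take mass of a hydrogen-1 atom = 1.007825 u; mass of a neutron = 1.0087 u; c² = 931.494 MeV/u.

¹³³Cs; 8.43 MeV/nucleon

¹³³Cs: Σm = 55(1.007825) + 78(1.0087) = 134.108975 u; Δm = 1.203523 u; E_B = 1121.1 MeV; E_B/A = 8.429 MeV
²³⁹Pu: Σm = 94(1.007825) + 145(1.0087) = 240.997050 u; Δm = 1.944890 u; E_B = 1811.7 MeV; E_B/A = 7.580 MeV
¹³³Cs has the higher binding energy per nucleon, so it is the more tightly bound nucleus.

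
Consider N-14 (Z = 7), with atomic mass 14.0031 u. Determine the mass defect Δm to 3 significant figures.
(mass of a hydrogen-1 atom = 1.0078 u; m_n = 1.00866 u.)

0.112 u

Z = 7, so N = A − Z = 14 − 7 = 7.
Total constituent mass: 7 × 1.0078 + 7 × 1.00866 = 14.11522 u
Mass defect Δm = 14.11522 − 14.0031 = 0.11212 u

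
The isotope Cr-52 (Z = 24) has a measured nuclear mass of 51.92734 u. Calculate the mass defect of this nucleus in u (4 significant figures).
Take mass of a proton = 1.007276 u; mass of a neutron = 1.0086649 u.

0.4899 u

Total constituent mass: 24 × 1.007276 + 28 × 1.0086649 = 52.4172412 u
The mass defect is 52.4172412 − 51.92734 = 0.4899012 u.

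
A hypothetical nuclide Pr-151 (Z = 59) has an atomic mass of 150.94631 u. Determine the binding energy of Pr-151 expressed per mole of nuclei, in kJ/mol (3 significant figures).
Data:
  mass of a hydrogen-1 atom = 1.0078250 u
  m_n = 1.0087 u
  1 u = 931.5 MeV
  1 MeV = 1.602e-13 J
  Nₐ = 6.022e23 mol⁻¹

With 59 protons and 92 neutrons (A = 151):
Total constituent mass: 59 × 1.0078250 + 92 × 1.0087 = 152.2620750 u
Mass defect Δm = 152.2620750 − 150.94631 = 1.3157650 u
Converting to energy: 1.3157650 u × 931.5 MeV/u = 1225.64 MeV
Per nucleus in joules: 1225.64 MeV × 1.602e-13 J/MeV = 1.9635e-10 J
Per mole: 1.9635e-10 J × 6.022e23 mol⁻¹ = 1.1824e+14 J/mol

1.18e+11 kJ/mol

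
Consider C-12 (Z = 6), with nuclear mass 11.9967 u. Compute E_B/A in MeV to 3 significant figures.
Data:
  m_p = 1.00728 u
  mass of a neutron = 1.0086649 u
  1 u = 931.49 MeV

7.68 MeV/nucleon

Σm = 6·m_p + 6·m_n = 6.04368 + 6.0519894 = 12.0956694 u
The mass defect is 12.0956694 − 11.9967 = 0.0989694 u.
E_B = 0.0989694 × 931.49 = 92.1890 MeV
Dividing by A = 12 gives 7.682 MeV per nucleon.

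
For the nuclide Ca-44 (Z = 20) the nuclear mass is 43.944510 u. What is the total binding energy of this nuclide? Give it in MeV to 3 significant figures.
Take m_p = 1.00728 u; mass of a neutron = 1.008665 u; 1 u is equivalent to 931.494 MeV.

381 MeV

Mass of separated nucleons = 20(1.00728) + 24(1.008665) = 20.14560 + 24.207960 = 44.353560 u
The mass defect is 44.353560 − 43.944510 = 0.409050 u.
Binding energy = Δm·c² = 0.409050 × 931.494 MeV/u = 381.028 MeV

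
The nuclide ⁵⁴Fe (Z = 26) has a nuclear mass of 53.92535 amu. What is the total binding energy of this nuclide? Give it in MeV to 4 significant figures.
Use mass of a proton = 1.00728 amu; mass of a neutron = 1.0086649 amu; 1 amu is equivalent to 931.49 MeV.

471.8 MeV

Mass of separated nucleons = 26(1.00728) + 28(1.0086649) = 26.18928 + 28.2426172 = 54.4318972 amu
Mass defect Δm = 54.4318972 − 53.92535 = 0.5065472 amu
Converting to energy: 0.5065472 amu × 931.49 MeV/amu = 471.844 MeV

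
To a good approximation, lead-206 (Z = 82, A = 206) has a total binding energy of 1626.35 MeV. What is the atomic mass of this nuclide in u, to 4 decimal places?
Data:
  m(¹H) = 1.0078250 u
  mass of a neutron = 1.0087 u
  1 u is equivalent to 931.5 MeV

Mass defect = 1626.35 MeV / (931.5 MeV/u) = 1.745947 u
Constituent mass = 82(1.0078250) + 124(1.0087) = 207.7204500 u
Atomic mass = 207.7204500 − 1.745947 = 205.9745030 u ≈ 205.9745 u (to 4 decimal places)

205.9745 u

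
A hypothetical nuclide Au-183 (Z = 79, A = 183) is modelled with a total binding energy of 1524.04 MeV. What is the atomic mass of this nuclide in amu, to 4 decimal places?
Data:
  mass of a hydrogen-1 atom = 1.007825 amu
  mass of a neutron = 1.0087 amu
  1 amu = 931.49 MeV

Mass defect = 1524.04 MeV / (931.49 MeV/amu) = 1.636131 amu
Constituent mass = 79(1.007825) + 104(1.0087) = 184.522975 amu
Atomic mass = 184.522975 − 1.636131 = 182.886844 amu ≈ 182.8868 amu (to 4 decimal places)

182.8868 amu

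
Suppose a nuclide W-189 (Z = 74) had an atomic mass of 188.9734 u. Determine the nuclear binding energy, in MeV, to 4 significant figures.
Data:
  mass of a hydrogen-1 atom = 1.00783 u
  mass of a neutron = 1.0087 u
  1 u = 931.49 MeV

1496 MeV

The nucleus contains 74 protons and 189 − 74 = 115 neutrons.
Σm = 74·m(¹H) + 115·m_n = 74.57942 + 116.0005 = 190.57992 u
Δm = 190.57992 − 188.9734 = 1.60652 u
Converting to energy: 1.60652 u × 931.49 MeV/u = 1496.46 MeV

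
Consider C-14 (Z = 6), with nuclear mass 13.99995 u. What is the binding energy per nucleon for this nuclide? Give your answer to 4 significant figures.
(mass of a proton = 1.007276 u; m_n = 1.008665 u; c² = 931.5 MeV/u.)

7.520 MeV/nucleon

Z = 6, so N = A − Z = 14 − 6 = 8.
Total constituent mass: 6 × 1.007276 + 8 × 1.008665 = 14.112976 u
Mass defect Δm = 14.112976 − 13.99995 = 0.113026 u
E_B = 0.113026 × 931.5 = 105.284 MeV
Per nucleon: 105.284 / 14 = 7.520 MeV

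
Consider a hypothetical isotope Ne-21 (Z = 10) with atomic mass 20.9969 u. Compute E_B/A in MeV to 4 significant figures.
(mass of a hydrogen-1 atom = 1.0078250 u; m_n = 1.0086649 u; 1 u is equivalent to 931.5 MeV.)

Σm = 10·m(¹H) + 11·m_n = 10.0782500 + 11.0953139 = 21.1735639 u
The mass defect is 21.1735639 − 20.9969 = 0.1766639 u.
E_B = 0.1766639 × 931.5 = 164.562 MeV
BE/A = 164.562 MeV / 21 = 7.836 MeV/nucleon

7.836 MeV/nucleon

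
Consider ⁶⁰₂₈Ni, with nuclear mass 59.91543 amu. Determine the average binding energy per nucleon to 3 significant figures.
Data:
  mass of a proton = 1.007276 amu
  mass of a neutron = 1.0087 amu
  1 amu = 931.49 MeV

8.80 MeV/nucleon

With 28 protons and 32 neutrons (A = 60):
Σm = 28·m_p + 32·m_n = 28.203728 + 32.2784 = 60.482128 amu
Mass defect Δm = 60.482128 − 59.91543 = 0.566698 amu
Binding energy = Δm·c² = 0.566698 × 931.49 MeV/amu = 527.874 MeV
Dividing by A = 60 gives 8.798 MeV per nucleon.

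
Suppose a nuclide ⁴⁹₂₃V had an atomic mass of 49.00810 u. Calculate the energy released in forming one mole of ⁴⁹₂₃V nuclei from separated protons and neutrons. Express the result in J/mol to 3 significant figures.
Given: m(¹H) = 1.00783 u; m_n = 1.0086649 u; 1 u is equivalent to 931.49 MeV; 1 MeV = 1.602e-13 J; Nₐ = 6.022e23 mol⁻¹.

3.57e+13 J/mol

With 23 protons and 26 neutrons (A = 49):
Mass of separated nucleons = 23(1.00783) + 26(1.0086649) = 23.18009 + 26.2252874 = 49.4053774 u
Mass defect Δm = 49.4053774 − 49.00810 = 0.3972774 u
E_B = 0.3972774 × 931.49 = 370.060 MeV
Per nucleus in joules: 370.060 MeV × 1.602e-13 J/MeV = 5.9284e-11 J
Per mole: 5.9284e-11 J × 6.022e23 mol⁻¹ = 3.5701e+13 J/mol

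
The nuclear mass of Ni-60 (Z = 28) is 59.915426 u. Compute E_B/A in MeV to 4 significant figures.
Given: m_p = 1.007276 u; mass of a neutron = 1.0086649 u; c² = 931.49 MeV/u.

8.781 MeV/nucleon

The nucleus contains 28 protons and 60 − 28 = 32 neutrons.
Mass of separated nucleons = 28(1.007276) + 32(1.0086649) = 28.203728 + 32.2772768 = 60.4810048 u
The mass defect is 60.4810048 − 59.915426 = 0.5655788 u.
Binding energy = Δm·c² = 0.5655788 × 931.49 MeV/u = 526.831 MeV
BE/A = 526.831 MeV / 60 = 8.781 MeV/nucleon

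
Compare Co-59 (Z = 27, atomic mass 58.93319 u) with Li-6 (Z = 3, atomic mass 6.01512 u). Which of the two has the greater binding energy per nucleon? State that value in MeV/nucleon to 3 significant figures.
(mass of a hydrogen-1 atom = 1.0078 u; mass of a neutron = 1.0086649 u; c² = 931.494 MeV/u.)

Co-59; 8.76 MeV/nucleon

Co-59: Σm = 27(1.0078) + 32(1.0086649) = 59.4878768 u; Δm = 0.5546868 u; E_B = 516.69 MeV; E_B/A = 8.757 MeV
Li-6: Σm = 3(1.0078) + 3(1.0086649) = 6.0493947 u; Δm = 0.0342747 u; E_B = 31.927 MeV; E_B/A = 5.321 MeV
Co-59 has the higher binding energy per nucleon, so it is the more tightly bound nucleus.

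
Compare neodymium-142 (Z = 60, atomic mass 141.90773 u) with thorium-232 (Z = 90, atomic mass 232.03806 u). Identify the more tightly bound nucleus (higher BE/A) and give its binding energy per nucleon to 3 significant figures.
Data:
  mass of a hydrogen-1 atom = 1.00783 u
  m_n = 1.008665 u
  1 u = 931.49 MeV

neodymium-142: Σm = 60(1.00783) + 82(1.008665) = 143.180330 u; Δm = 1.272600 u; E_B = 1185.4 MeV; E_B/A = 8.348 MeV
thorium-232: Σm = 90(1.00783) + 142(1.008665) = 233.935130 u; Δm = 1.897070 u; E_B = 1767.1 MeV; E_B/A = 7.617 MeV
neodymium-142 has the higher binding energy per nucleon, so it is the more tightly bound nucleus.

neodymium-142; 8.35 MeV/nucleon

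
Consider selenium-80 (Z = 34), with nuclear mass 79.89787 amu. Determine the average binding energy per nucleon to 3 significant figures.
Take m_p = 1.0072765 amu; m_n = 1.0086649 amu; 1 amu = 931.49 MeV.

8.71 MeV/nucleon

Mass of separated nucleons = 34(1.0072765) + 46(1.0086649) = 34.2474010 + 46.3985854 = 80.6459864 amu
The mass defect is 80.6459864 − 79.89787 = 0.7481164 amu.
Converting to energy: 0.7481164 amu × 931.49 MeV/amu = 696.863 MeV
BE/A = 696.863 MeV / 80 = 8.711 MeV/nucleon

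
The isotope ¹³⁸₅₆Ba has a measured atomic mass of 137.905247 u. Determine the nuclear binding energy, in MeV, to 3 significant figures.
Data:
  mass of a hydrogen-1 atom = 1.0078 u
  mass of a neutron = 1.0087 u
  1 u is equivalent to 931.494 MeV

1160 MeV

Σm = 56·m(¹H) + 82·m_n = 56.4368 + 82.7134 = 139.1502 u
The mass defect is 139.1502 − 137.905247 = 1.244953 u.
Converting to energy: 1.244953 u × 931.494 MeV/u = 1159.67 MeV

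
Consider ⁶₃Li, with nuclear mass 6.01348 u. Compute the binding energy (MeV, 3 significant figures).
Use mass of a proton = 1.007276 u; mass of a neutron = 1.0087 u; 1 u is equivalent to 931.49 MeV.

Mass of separated nucleons = 3(1.007276) + 3(1.0087) = 3.021828 + 3.0261 = 6.047928 u
Mass defect Δm = 6.047928 − 6.01348 = 0.034448 u
Converting to energy: 0.034448 u × 931.49 MeV/u = 32.0880 MeV

32.1 MeV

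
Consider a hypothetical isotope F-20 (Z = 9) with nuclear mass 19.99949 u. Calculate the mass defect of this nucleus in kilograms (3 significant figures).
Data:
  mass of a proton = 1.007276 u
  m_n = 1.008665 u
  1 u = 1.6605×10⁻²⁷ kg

Z = 9, so N = A − Z = 20 − 9 = 11.
Σm = 9·m_p + 11·m_n = 9.065484 + 11.095315 = 20.160799 u
The mass defect is 20.160799 − 19.99949 = 0.161309 u.
In SI units: 0.161309 u × 1.6605×10⁻²⁷ kg/u = 2.6785e-28 kg

2.68e-28 kg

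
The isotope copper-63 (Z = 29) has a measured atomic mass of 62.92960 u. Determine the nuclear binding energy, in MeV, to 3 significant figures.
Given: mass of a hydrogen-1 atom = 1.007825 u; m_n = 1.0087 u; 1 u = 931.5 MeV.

552 MeV

Z = 29, so N = A − Z = 63 − 29 = 34.
Total constituent mass: 29 × 1.007825 + 34 × 1.0087 = 63.522725 u
The mass defect is 63.522725 − 62.92960 = 0.593125 u.
E_B = 0.593125 × 931.5 = 552.496 MeV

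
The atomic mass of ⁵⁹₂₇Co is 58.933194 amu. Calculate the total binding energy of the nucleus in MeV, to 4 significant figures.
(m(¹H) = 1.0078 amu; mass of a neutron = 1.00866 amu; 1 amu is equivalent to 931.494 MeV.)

Σm = 27·m(¹H) + 32·m_n = 27.2106 + 32.27712 = 59.48772 amu
Δm = 59.48772 − 58.933194 = 0.554526 amu
Binding energy = Δm·c² = 0.554526 × 931.494 MeV/amu = 516.538 MeV

516.5 MeV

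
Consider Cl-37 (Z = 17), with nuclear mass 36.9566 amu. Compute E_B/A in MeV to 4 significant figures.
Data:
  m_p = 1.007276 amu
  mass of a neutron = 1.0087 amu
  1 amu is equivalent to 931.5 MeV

The nucleus contains 17 protons and 37 − 17 = 20 neutrons.
Mass of separated nucleons = 17(1.007276) + 20(1.0087) = 17.123692 + 20.1740 = 37.297692 amu
Δm = 37.297692 − 36.9566 = 0.341092 amu
E_B = 0.341092 × 931.5 = 317.727 MeV
Per nucleon: 317.727 / 37 = 8.587 MeV

8.587 MeV/nucleon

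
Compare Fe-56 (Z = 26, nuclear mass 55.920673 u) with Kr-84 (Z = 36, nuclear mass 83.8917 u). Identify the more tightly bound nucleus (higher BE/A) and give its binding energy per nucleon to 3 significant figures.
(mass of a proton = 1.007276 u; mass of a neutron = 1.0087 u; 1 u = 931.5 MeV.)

Fe-56: Σm = 26(1.007276) + 30(1.0087) = 56.450176 u; Δm = 0.529503 u; E_B = 493.23 MeV; E_B/A = 8.808 MeV
Kr-84: Σm = 36(1.007276) + 48(1.0087) = 84.679536 u; Δm = 0.787836 u; E_B = 733.87 MeV; E_B/A = 8.737 MeV
Fe-56 has the higher binding energy per nucleon, so it is the more tightly bound nucleus.

Fe-56; 8.81 MeV/nucleon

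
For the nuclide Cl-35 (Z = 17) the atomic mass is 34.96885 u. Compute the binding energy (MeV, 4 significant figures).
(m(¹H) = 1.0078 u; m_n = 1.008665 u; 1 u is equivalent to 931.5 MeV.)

297.8 MeV

Total constituent mass: 17 × 1.0078 + 18 × 1.008665 = 35.288570 u
The mass defect is 35.288570 − 34.96885 = 0.319720 u.
E_B = 0.319720 × 931.5 = 297.819 MeV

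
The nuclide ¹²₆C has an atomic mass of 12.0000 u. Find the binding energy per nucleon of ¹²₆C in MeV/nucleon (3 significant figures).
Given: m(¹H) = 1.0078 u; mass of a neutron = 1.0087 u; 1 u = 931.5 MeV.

Σm = 6·m(¹H) + 6·m_n = 6.0468 + 6.0522 = 12.0990 u
The mass defect is 12.0990 − 12.0000 = 0.0990 u.
E_B = 0.0990 × 931.5 = 92.2185 MeV
Per nucleon: 92.2185 / 12 = 7.6849 MeV

7.68 MeV/nucleon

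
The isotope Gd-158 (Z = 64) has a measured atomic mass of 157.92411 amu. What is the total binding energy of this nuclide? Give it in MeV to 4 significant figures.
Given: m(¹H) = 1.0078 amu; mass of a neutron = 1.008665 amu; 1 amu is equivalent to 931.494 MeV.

1294 MeV

With 64 protons and 94 neutrons (A = 158):
Σm = 64·m(¹H) + 94·m_n = 64.4992 + 94.814510 = 159.313710 amu
Mass defect Δm = 159.313710 − 157.92411 = 1.389600 amu
Converting to energy: 1.389600 amu × 931.494 MeV/amu = 1294.40 MeV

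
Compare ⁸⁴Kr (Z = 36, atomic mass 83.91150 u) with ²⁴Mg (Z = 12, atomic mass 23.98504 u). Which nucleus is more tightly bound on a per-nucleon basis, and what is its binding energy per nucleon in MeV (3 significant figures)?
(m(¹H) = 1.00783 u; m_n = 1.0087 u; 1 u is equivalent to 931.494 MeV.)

⁸⁴Kr: Σm = 36(1.00783) + 48(1.0087) = 84.69948 u; Δm = 0.78798 u; E_B = 734.00 MeV; E_B/A = 8.738 MeV
²⁴Mg: Σm = 12(1.00783) + 12(1.0087) = 24.19836 u; Δm = 0.21332 u; E_B = 198.706 MeV; E_B/A = 8.279 MeV
⁸⁴Kr has the higher binding energy per nucleon, so it is the more tightly bound nucleus.

⁸⁴Kr; 8.74 MeV/nucleon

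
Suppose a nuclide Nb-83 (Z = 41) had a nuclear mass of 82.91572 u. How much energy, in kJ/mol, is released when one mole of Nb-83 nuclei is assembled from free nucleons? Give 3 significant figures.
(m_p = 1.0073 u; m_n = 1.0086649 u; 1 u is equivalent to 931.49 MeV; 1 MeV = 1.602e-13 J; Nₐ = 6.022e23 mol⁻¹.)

Mass of separated nucleons = 41(1.0073) + 42(1.0086649) = 41.2993 + 42.3639258 = 83.6632258 u
The mass defect is 83.6632258 − 82.91572 = 0.7475058 u.
Binding energy = Δm·c² = 0.7475058 × 931.49 MeV/u = 696.294 MeV
Per nucleus in joules: 696.294 MeV × 1.602e-13 J/MeV = 1.1155e-10 J
Per mole: 1.1155e-10 J × 6.022e23 mol⁻¹ = 6.7175e+13 J/mol

6.72e+10 kJ/mol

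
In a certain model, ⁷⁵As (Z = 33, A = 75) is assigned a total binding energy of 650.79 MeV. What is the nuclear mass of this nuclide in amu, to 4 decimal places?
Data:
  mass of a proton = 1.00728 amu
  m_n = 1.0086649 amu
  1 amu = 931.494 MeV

Mass defect = 650.79 MeV / (931.494 MeV/amu) = 0.698652 amu
Constituent mass = 33(1.00728) + 42(1.0086649) = 75.6041658 amu
Nuclear mass = 75.6041658 − 0.698652 = 74.9055138 amu ≈ 74.9055 amu (to 4 decimal places)

74.9055 amu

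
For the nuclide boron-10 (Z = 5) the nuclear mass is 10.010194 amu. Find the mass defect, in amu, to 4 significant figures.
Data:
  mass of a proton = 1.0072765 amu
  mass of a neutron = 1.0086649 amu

Mass of separated nucleons = 5(1.0072765) + 5(1.0086649) = 5.0363825 + 5.0433245 = 10.0797070 amu
Mass defect Δm = 10.0797070 − 10.010194 = 0.0695130 amu

0.06951 amu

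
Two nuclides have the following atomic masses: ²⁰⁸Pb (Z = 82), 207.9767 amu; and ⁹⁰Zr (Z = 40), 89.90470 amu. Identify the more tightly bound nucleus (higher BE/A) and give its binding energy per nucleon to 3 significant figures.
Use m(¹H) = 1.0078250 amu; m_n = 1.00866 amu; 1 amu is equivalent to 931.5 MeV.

⁹⁰Zr; 8.71 MeV/nucleon

²⁰⁸Pb: Σm = 82(1.0078250) + 126(1.00866) = 209.7328100 amu; Δm = 1.7561100 amu; E_B = 1635.82 MeV; E_B/A = 7.8645 MeV
⁹⁰Zr: Σm = 40(1.0078250) + 50(1.00866) = 90.7460000 amu; Δm = 0.8413000 amu; E_B = 783.67 MeV; E_B/A = 8.707 MeV
⁹⁰Zr has the higher binding energy per nucleon, so it is the more tightly bound nucleus.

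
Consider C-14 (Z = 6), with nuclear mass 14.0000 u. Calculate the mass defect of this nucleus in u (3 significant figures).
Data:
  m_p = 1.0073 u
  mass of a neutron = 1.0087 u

Z = 6, so N = A − Z = 14 − 6 = 8.
Mass of separated nucleons = 6(1.0073) + 8(1.0087) = 6.0438 + 8.0696 = 14.1134 u
The mass defect is 14.1134 − 14.0000 = 0.1134 u.

0.113 u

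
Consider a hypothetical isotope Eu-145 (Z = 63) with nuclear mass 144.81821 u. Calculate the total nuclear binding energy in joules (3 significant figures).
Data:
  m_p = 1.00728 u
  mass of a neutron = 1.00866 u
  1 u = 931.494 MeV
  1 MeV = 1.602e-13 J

2.02e-10 J

The nucleus contains 63 protons and 145 − 63 = 82 neutrons.
Σm = 63·m_p + 82·m_n = 63.45864 + 82.71012 = 146.16876 u
Mass defect Δm = 146.16876 − 144.81821 = 1.35055 u
Binding energy = Δm·c² = 1.35055 × 931.494 MeV/u = 1258.03 MeV
In joules: 1258.03 MeV × 1.602e-13 J/MeV = 2.0154e-10 J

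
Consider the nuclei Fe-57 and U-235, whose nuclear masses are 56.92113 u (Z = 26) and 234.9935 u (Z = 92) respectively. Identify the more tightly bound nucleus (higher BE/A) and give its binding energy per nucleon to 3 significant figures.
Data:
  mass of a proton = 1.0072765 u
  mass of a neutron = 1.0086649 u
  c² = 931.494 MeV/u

Fe-57; 8.77 MeV/nucleon

Fe-57: Σm = 26(1.0072765) + 31(1.0086649) = 57.4578009 u; Δm = 0.5366709 u; E_B = 499.91 MeV; E_B/A = 8.770 MeV
U-235: Σm = 92(1.0072765) + 143(1.0086649) = 236.9085187 u; Δm = 1.9150187 u; E_B = 1783.8 MeV; E_B/A = 7.591 MeV
Fe-57 has the higher binding energy per nucleon, so it is the more tightly bound nucleus.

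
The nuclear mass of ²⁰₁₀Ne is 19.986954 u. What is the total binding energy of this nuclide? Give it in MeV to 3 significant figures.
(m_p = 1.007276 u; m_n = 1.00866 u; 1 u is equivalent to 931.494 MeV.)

Total constituent mass: 10 × 1.007276 + 10 × 1.00866 = 20.159360 u
Mass defect Δm = 20.159360 − 19.986954 = 0.172406 u
Converting to energy: 0.172406 u × 931.494 MeV/u = 160.595 MeV

161 MeV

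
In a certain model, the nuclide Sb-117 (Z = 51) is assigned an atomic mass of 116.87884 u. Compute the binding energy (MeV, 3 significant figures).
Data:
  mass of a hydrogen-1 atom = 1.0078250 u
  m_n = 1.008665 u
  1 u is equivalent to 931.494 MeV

Σm = 51·m(¹H) + 66·m_n = 51.3990750 + 66.571890 = 117.9709650 u
Δm = 117.9709650 − 116.87884 = 1.0921250 u
E_B = 1.0921250 × 931.494 = 1017.31 MeV

1020 MeV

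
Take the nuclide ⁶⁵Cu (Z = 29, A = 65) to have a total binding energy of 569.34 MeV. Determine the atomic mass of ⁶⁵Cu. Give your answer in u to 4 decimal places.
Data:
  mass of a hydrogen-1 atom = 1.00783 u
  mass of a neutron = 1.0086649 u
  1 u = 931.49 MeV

Mass defect = 569.34 MeV / (931.49 MeV/u) = 0.611214 u
Constituent mass = 29(1.00783) + 36(1.0086649) = 65.5390064 u
Atomic mass = 65.5390064 − 0.611214 = 64.9277924 u ≈ 64.9278 u (to 4 decimal places)

64.9278 u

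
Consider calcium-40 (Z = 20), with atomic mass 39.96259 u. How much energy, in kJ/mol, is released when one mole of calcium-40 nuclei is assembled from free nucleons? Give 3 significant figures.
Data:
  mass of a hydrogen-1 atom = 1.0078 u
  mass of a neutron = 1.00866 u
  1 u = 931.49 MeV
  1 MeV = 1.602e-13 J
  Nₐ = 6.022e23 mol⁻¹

3.29e+10 kJ/mol

With 20 protons and 20 neutrons (A = 40):
Total constituent mass: 20 × 1.0078 + 20 × 1.00866 = 40.32920 u
Mass defect Δm = 40.32920 − 39.96259 = 0.36661 u
E_B = 0.36661 × 931.49 = 341.494 MeV
Per nucleus in joules: 341.494 MeV × 1.602e-13 J/MeV = 5.4707e-11 J
Per mole: 5.4707e-11 J × 6.022e23 mol⁻¹ = 3.2945e+13 J/mol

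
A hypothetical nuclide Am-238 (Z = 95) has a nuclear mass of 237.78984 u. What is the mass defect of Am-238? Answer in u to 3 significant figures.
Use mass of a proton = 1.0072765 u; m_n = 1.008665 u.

2.14 u

Z = 95, so N = A − Z = 238 − 95 = 143.
Mass of separated nucleons = 95(1.0072765) + 143(1.008665) = 95.6912675 + 144.239095 = 239.9303625 u
Δm = 239.9303625 − 237.78984 = 2.1405225 u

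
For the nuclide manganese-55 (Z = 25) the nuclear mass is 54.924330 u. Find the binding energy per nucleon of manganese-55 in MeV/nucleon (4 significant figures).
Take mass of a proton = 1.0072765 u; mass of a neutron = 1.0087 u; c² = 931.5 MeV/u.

8.783 MeV/nucleon

Z = 25, so N = A − Z = 55 − 25 = 30.
Σm = 25·m_p + 30·m_n = 25.1819125 + 30.2610 = 55.4429125 u
The mass defect is 55.4429125 − 54.924330 = 0.5185825 u.
Binding energy = Δm·c² = 0.5185825 × 931.5 MeV/u = 483.060 MeV
BE/A = 483.060 MeV / 55 = 8.783 MeV/nucleon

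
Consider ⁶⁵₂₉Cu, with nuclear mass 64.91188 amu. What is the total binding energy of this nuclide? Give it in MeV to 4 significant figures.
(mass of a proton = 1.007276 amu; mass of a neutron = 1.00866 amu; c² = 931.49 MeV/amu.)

569.0 MeV

The nucleus contains 29 protons and 65 − 29 = 36 neutrons.
Mass of separated nucleons = 29(1.007276) + 36(1.00866) = 29.211004 + 36.31176 = 65.522764 amu
Δm = 65.522764 − 64.91188 = 0.610884 amu
E_B = 0.610884 × 931.49 = 569.032 MeV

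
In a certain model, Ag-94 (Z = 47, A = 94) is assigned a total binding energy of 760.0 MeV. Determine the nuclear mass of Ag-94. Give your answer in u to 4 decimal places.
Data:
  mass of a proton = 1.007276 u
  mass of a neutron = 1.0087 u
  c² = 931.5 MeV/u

93.9350 u

Mass defect = 760.0 MeV / (931.5 MeV/u) = 0.815888 u
Constituent mass = 47(1.007276) + 47(1.0087) = 94.750872 u
Nuclear mass = 94.750872 − 0.815888 = 93.934984 u ≈ 93.9350 u (to 4 decimal places)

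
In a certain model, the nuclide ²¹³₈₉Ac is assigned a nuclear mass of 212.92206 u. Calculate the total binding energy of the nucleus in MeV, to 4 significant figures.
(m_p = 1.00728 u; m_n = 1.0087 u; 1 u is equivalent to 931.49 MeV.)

1681 MeV

Σm = 89·m_p + 124·m_n = 89.64792 + 125.0788 = 214.72672 u
Mass defect Δm = 214.72672 − 212.92206 = 1.80466 u
Converting to energy: 1.80466 u × 931.49 MeV/u = 1681.02 MeV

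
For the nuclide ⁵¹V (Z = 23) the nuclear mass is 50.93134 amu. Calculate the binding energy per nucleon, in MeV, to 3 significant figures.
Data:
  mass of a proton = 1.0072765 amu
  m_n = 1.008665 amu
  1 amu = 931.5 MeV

Σm = 23·m_p + 28·m_n = 23.1673595 + 28.242620 = 51.4099795 amu
Δm = 51.4099795 − 50.93134 = 0.4786395 amu
Converting to energy: 0.4786395 amu × 931.5 MeV/amu = 445.853 MeV
BE/A = 445.853 MeV / 51 = 8.742 MeV/nucleon

8.74 MeV/nucleon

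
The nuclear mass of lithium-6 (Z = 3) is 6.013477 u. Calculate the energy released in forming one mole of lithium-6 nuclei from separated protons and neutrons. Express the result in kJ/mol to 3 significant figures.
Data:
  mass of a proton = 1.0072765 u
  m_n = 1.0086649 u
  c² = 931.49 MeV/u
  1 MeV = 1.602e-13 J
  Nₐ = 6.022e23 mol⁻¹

With 3 protons and 3 neutrons (A = 6):
Σm = 3·m_p + 3·m_n = 3.0218295 + 3.0259947 = 6.0478242 u
The mass defect is 6.0478242 − 6.013477 = 0.0343472 u.
Binding energy = Δm·c² = 0.0343472 × 931.49 MeV/u = 31.9941 MeV
Per nucleus in joules: 31.9941 MeV × 1.602e-13 J/MeV = 5.1255e-12 J
Per mole: 5.1255e-12 J × 6.022e23 mol⁻¹ = 3.0866e+12 J/mol

3.09e+09 kJ/mol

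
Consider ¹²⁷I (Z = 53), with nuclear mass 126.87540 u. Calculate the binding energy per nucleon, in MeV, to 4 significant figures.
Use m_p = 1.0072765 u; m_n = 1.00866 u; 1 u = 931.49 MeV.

Z = 53, so N = A − Z = 127 − 53 = 74.
Mass of separated nucleons = 53(1.0072765) + 74(1.00866) = 53.3856545 + 74.64084 = 128.0264945 u
Δm = 128.0264945 − 126.87540 = 1.1510945 u
Binding energy = Δm·c² = 1.1510945 × 931.49 MeV/u = 1072.23 MeV
Per nucleon: 1072.23 / 127 = 8.443 MeV

8.443 MeV/nucleon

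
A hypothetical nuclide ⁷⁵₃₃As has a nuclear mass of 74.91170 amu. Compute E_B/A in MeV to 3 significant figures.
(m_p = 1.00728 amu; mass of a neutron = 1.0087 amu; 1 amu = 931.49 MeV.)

Σm = 33·m_p + 42·m_n = 33.24024 + 42.3654 = 75.60564 amu
Mass defect Δm = 75.60564 − 74.91170 = 0.69394 amu
Binding energy = Δm·c² = 0.69394 × 931.49 MeV/amu = 646.398 MeV
BE/A = 646.398 MeV / 75 = 8.619 MeV/nucleon

8.62 MeV/nucleon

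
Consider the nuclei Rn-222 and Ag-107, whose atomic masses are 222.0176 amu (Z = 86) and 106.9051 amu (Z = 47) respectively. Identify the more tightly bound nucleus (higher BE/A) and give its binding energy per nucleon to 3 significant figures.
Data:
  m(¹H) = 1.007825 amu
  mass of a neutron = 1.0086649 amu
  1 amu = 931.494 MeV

Ag-107; 8.55 MeV/nucleon

Rn-222: Σm = 86(1.007825) + 136(1.0086649) = 223.8513764 amu; Δm = 1.8337764 amu; E_B = 1708.15 MeV; E_B/A = 7.694 MeV
Ag-107: Σm = 47(1.007825) + 60(1.0086649) = 107.8876690 amu; Δm = 0.9825690 amu; E_B = 915.26 MeV; E_B/A = 8.554 MeV
Ag-107 has the higher binding energy per nucleon, so it is the more tightly bound nucleus.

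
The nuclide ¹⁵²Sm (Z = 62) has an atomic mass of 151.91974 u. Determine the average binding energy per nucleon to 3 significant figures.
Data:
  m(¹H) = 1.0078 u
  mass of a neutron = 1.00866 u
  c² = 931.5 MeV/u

Σm = 62·m(¹H) + 90·m_n = 62.4836 + 90.77940 = 153.26300 u
The mass defect is 153.26300 − 151.91974 = 1.34326 u.
Binding energy = Δm·c² = 1.34326 × 931.5 MeV/u = 1251.25 MeV
Per nucleon: 1251.25 / 152 = 8.232 MeV

8.23 MeV/nucleon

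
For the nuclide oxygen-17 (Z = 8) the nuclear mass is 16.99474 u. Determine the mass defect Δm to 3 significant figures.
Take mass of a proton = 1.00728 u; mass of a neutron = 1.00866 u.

Σm = 8·m_p + 9·m_n = 8.05824 + 9.07794 = 17.13618 u
Δm = 17.13618 − 16.99474 = 0.14144 u

0.141 u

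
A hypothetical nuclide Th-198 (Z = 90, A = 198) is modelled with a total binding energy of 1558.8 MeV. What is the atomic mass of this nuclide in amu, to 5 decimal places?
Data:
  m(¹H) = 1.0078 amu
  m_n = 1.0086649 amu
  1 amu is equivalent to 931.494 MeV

197.96437 amu

Mass defect = 1558.8 MeV / (931.494 MeV/amu) = 1.6734407 amu
Constituent mass = 90(1.0078) + 108(1.0086649) = 199.6378092 amu
Atomic mass = 199.6378092 − 1.6734407 = 197.9643685 amu ≈ 197.96437 amu (to 5 decimal places)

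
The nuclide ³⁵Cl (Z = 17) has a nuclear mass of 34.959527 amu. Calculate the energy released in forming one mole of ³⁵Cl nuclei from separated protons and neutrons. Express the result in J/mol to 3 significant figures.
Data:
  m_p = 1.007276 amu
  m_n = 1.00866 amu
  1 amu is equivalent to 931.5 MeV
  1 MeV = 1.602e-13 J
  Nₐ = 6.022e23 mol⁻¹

With 17 protons and 18 neutrons (A = 35):
Mass of separated nucleons = 17(1.007276) + 18(1.00866) = 17.123692 + 18.15588 = 35.279572 amu
Mass defect Δm = 35.279572 − 34.959527 = 0.320045 amu
Converting to energy: 0.320045 amu × 931.5 MeV/amu = 298.122 MeV
Per nucleus in joules: 298.122 MeV × 1.602e-13 J/MeV = 4.7759e-11 J
Per mole: 4.7759e-11 J × 6.022e23 mol⁻¹ = 2.8760e+13 J/mol

2.88e+13 J/mol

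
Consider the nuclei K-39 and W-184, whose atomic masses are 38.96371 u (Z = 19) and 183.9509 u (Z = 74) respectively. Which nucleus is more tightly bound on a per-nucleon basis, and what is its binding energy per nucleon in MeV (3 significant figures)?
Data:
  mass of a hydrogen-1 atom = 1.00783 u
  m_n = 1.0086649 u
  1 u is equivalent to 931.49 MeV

K-39: Σm = 19(1.00783) + 20(1.0086649) = 39.3220680 u; Δm = 0.3583580 u; E_B = 333.81 MeV; E_B/A = 8.559 MeV
W-184: Σm = 74(1.00783) + 110(1.0086649) = 185.5325590 u; Δm = 1.5816590 u; E_B = 1473.3 MeV; E_B/A = 8.007 MeV
K-39 has the higher binding energy per nucleon, so it is the more tightly bound nucleus.

K-39; 8.56 MeV/nucleon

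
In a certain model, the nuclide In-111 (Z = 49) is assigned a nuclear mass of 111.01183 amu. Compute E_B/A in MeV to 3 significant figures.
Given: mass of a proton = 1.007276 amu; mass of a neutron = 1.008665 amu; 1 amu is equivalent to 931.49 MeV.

With 49 protons and 62 neutrons (A = 111):
Total constituent mass: 49 × 1.007276 + 62 × 1.008665 = 111.893754 amu
The mass defect is 111.893754 − 111.01183 = 0.881924 amu.
Binding energy = Δm·c² = 0.881924 × 931.49 MeV/amu = 821.503 MeV
Dividing by A = 111 gives 7.401 MeV per nucleon.

7.40 MeV/nucleon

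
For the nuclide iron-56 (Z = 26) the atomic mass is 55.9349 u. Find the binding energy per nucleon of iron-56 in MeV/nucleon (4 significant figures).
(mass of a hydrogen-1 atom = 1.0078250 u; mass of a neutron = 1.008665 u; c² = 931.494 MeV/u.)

Σm = 26·m(¹H) + 30·m_n = 26.2034500 + 30.259950 = 56.4634000 u
Δm = 56.4634000 − 55.9349 = 0.5285000 u
Binding energy = Δm·c² = 0.5285000 × 931.494 MeV/u = 492.295 MeV
Per nucleon: 492.295 / 56 = 8.791 MeV

8.791 MeV/nucleon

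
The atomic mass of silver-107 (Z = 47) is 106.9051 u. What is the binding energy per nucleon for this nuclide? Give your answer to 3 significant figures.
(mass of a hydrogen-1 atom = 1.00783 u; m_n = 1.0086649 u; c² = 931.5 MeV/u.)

Total constituent mass: 47 × 1.00783 + 60 × 1.0086649 = 107.8879040 u
Δm = 107.8879040 − 106.9051 = 0.9828040 u
Converting to energy: 0.9828040 u × 931.5 MeV/u = 915.482 MeV
Per nucleon: 915.482 / 107 = 8.556 MeV

8.56 MeV/nucleon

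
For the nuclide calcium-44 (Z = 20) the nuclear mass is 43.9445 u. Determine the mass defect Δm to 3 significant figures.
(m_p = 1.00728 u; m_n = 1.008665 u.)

0.409 u

Z = 20, so N = A − Z = 44 − 20 = 24.
Total constituent mass: 20 × 1.00728 + 24 × 1.008665 = 44.353560 u
Mass defect Δm = 44.353560 − 43.9445 = 0.409060 u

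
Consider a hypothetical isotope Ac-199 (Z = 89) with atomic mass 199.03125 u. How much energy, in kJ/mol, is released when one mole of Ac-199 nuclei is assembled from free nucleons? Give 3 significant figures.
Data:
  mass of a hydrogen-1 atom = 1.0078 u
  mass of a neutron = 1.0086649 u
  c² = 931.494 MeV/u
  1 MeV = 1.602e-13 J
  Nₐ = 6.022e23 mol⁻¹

1.45e+11 kJ/mol

Σm = 89·m(¹H) + 110·m_n = 89.6942 + 110.9531390 = 200.6473390 u
Mass defect Δm = 200.6473390 − 199.03125 = 1.6160890 u
Converting to energy: 1.6160890 u × 931.494 MeV/u = 1505.38 MeV
Per nucleus in joules: 1505.38 MeV × 1.602e-13 J/MeV = 2.4116e-10 J
Per mole: 2.4116e-10 J × 6.022e23 mol⁻¹ = 1.4523e+14 J/mol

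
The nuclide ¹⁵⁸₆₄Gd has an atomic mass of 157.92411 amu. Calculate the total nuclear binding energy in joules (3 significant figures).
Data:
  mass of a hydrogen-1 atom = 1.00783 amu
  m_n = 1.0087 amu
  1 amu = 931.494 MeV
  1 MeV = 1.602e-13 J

2.08e-10 J

Z = 64, so N = A − Z = 158 − 64 = 94.
Total constituent mass: 64 × 1.00783 + 94 × 1.0087 = 159.31892 amu
The mass defect is 159.31892 − 157.92411 = 1.39481 amu.
Converting to energy: 1.39481 amu × 931.494 MeV/amu = 1299.26 MeV
In joules: 1299.26 MeV × 1.602e-13 J/MeV = 2.0814e-10 J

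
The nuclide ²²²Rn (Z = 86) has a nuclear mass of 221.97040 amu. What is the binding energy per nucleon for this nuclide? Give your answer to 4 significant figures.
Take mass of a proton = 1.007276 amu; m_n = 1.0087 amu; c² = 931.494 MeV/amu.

7.714 MeV/nucleon

With 86 protons and 136 neutrons (A = 222):
Σm = 86·m_p + 136·m_n = 86.625736 + 137.1832 = 223.808936 amu
Mass defect Δm = 223.808936 − 221.97040 = 1.838536 amu
Binding energy = Δm·c² = 1.838536 × 931.494 MeV/amu = 1712.59 MeV
BE/A = 1712.59 MeV / 222 = 7.714 MeV/nucleon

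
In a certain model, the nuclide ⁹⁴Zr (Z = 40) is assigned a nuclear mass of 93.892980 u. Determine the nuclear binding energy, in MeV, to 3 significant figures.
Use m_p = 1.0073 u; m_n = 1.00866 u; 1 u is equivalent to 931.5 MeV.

807 MeV

Z = 40, so N = A − Z = 94 − 40 = 54.
Total constituent mass: 40 × 1.0073 + 54 × 1.00866 = 94.75964 u
Mass defect Δm = 94.75964 − 93.892980 = 0.866660 u
Converting to energy: 0.866660 u × 931.5 MeV/u = 807.294 MeV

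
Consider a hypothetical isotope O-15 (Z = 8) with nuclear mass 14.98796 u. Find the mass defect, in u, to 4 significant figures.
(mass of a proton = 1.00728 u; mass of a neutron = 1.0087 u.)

Mass of separated nucleons = 8(1.00728) + 7(1.0087) = 8.05824 + 7.0609 = 15.11914 u
The mass defect is 15.11914 − 14.98796 = 0.13118 u.

0.1312 u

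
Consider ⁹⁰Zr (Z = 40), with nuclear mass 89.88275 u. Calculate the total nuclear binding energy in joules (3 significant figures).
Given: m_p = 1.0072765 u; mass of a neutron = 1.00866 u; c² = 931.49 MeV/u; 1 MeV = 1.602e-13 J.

Mass of separated nucleons = 40(1.0072765) + 50(1.00866) = 40.2910600 + 50.43300 = 90.7240600 u
The mass defect is 90.7240600 − 89.88275 = 0.8413100 u.
Converting to energy: 0.8413100 u × 931.49 MeV/u = 783.672 MeV
In joules: 783.672 MeV × 1.602e-13 J/MeV = 1.2554e-10 J

1.26e-10 J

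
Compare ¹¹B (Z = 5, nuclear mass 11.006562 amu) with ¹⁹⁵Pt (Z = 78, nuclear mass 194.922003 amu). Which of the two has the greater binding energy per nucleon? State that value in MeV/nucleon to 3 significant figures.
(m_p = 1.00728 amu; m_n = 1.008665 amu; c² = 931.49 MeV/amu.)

¹⁹⁵Pt; 7.93 MeV/nucleon

¹¹B: Σm = 5(1.00728) + 6(1.008665) = 11.088390 amu; Δm = 0.081828 amu; E_B = 76.222 MeV; E_B/A = 6.929 MeV
¹⁹⁵Pt: Σm = 78(1.00728) + 117(1.008665) = 196.581645 amu; Δm = 1.659642 amu; E_B = 1545.9 MeV; E_B/A = 7.928 MeV
¹⁹⁵Pt has the higher binding energy per nucleon, so it is the more tightly bound nucleus.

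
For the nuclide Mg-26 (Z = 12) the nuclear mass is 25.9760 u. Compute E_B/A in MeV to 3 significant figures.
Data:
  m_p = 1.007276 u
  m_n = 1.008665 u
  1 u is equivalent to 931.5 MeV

8.33 MeV/nucleon

Total constituent mass: 12 × 1.007276 + 14 × 1.008665 = 26.208622 u
Δm = 26.208622 − 25.9760 = 0.232622 u
E_B = 0.232622 × 931.5 = 216.687 MeV
Dividing by A = 26 gives 8.334 MeV per nucleon.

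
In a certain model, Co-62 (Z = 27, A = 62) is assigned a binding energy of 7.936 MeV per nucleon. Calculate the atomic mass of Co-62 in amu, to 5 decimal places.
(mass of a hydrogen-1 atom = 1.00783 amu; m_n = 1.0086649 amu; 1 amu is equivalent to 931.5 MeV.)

61.98647 amu

Total binding energy = 62 × 7.936 = 492.032 MeV
Mass defect = 492.032 MeV / (931.5 MeV/amu) = 0.5282147 amu
Constituent mass = 27(1.00783) + 35(1.0086649) = 62.5146815 amu
Atomic mass = 62.5146815 − 0.5282147 = 61.9864668 amu ≈ 61.98647 amu (to 5 decimal places)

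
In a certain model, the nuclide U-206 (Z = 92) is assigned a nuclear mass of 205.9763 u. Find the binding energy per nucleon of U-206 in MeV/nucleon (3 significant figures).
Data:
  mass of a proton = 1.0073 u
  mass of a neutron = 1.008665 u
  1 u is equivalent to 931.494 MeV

7.61 MeV/nucleon

Σm = 92·m_p + 114·m_n = 92.6716 + 114.987810 = 207.659410 u
The mass defect is 207.659410 − 205.9763 = 1.683110 u.
E_B = 1.683110 × 931.494 = 1567.81 MeV
BE/A = 1567.81 MeV / 206 = 7.611 MeV/nucleon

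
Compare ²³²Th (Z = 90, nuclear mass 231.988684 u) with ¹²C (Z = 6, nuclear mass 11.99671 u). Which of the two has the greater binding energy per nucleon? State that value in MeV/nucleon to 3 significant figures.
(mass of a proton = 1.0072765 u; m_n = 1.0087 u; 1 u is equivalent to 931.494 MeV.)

²³²Th: Σm = 90(1.0072765) + 142(1.0087) = 233.8902850 u; Δm = 1.9016010 u; E_B = 1771.3 MeV; E_B/A = 7.635 MeV
¹²C: Σm = 6(1.0072765) + 6(1.0087) = 12.0958590 u; Δm = 0.0991490 u; E_B = 92.357 MeV; E_B/A = 7.696 MeV
¹²C has the higher binding energy per nucleon, so it is the more tightly bound nucleus.

¹²C; 7.70 MeV/nucleon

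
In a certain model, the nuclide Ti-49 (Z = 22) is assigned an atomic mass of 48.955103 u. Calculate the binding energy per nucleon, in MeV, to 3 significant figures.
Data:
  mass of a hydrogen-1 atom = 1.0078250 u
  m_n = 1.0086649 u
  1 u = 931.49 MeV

8.57 MeV/nucleon

Σm = 22·m(¹H) + 27·m_n = 22.1721500 + 27.2339523 = 49.4061023 u
Δm = 49.4061023 − 48.955103 = 0.4509993 u
E_B = 0.4509993 × 931.49 = 420.101 MeV
Dividing by A = 49 gives 8.573 MeV per nucleon.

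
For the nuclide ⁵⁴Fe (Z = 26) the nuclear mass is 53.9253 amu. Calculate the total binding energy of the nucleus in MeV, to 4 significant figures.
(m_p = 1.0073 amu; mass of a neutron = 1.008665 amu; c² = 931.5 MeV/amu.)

472.4 MeV

Mass of separated nucleons = 26(1.0073) + 28(1.008665) = 26.1898 + 28.242620 = 54.432420 amu
Mass defect Δm = 54.432420 − 53.9253 = 0.507120 amu
Binding energy = Δm·c² = 0.507120 × 931.5 MeV/amu = 472.382 MeV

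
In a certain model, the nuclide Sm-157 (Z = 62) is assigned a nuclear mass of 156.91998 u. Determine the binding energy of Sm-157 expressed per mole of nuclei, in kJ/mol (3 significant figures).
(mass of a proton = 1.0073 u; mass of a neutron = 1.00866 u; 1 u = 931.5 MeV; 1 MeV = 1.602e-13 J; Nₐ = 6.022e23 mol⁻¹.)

Mass of separated nucleons = 62(1.0073) + 95(1.00866) = 62.4526 + 95.82270 = 158.27530 u
Δm = 158.27530 − 156.91998 = 1.35532 u
E_B = 1.35532 × 931.5 = 1262.48 MeV
Per nucleus in joules: 1262.48 MeV × 1.602e-13 J/MeV = 2.0225e-10 J
Per mole: 2.0225e-10 J × 6.022e23 mol⁻¹ = 1.2179e+14 J/mol

1.22e+11 kJ/mol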